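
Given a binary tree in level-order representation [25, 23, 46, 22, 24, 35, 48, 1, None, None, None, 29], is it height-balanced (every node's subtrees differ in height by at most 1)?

Tree (level-order array): [25, 23, 46, 22, 24, 35, 48, 1, None, None, None, 29]
Definition: a tree is height-balanced if, at every node, |h(left) - h(right)| <= 1 (empty subtree has height -1).
Bottom-up per-node check:
  node 1: h_left=-1, h_right=-1, diff=0 [OK], height=0
  node 22: h_left=0, h_right=-1, diff=1 [OK], height=1
  node 24: h_left=-1, h_right=-1, diff=0 [OK], height=0
  node 23: h_left=1, h_right=0, diff=1 [OK], height=2
  node 29: h_left=-1, h_right=-1, diff=0 [OK], height=0
  node 35: h_left=0, h_right=-1, diff=1 [OK], height=1
  node 48: h_left=-1, h_right=-1, diff=0 [OK], height=0
  node 46: h_left=1, h_right=0, diff=1 [OK], height=2
  node 25: h_left=2, h_right=2, diff=0 [OK], height=3
All nodes satisfy the balance condition.
Result: Balanced


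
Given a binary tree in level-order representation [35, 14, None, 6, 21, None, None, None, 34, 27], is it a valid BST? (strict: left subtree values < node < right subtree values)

Level-order array: [35, 14, None, 6, 21, None, None, None, 34, 27]
Validate using subtree bounds (lo, hi): at each node, require lo < value < hi,
then recurse left with hi=value and right with lo=value.
Preorder trace (stopping at first violation):
  at node 35 with bounds (-inf, +inf): OK
  at node 14 with bounds (-inf, 35): OK
  at node 6 with bounds (-inf, 14): OK
  at node 21 with bounds (14, 35): OK
  at node 34 with bounds (21, 35): OK
  at node 27 with bounds (21, 34): OK
No violation found at any node.
Result: Valid BST


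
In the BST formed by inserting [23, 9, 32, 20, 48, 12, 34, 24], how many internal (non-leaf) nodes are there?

Tree built from: [23, 9, 32, 20, 48, 12, 34, 24]
Tree (level-order array): [23, 9, 32, None, 20, 24, 48, 12, None, None, None, 34]
Rule: An internal node has at least one child.
Per-node child counts:
  node 23: 2 child(ren)
  node 9: 1 child(ren)
  node 20: 1 child(ren)
  node 12: 0 child(ren)
  node 32: 2 child(ren)
  node 24: 0 child(ren)
  node 48: 1 child(ren)
  node 34: 0 child(ren)
Matching nodes: [23, 9, 20, 32, 48]
Count of internal (non-leaf) nodes: 5


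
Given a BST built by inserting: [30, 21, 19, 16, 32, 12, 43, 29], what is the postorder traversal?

Tree insertion order: [30, 21, 19, 16, 32, 12, 43, 29]
Tree (level-order array): [30, 21, 32, 19, 29, None, 43, 16, None, None, None, None, None, 12]
Postorder traversal: [12, 16, 19, 29, 21, 43, 32, 30]


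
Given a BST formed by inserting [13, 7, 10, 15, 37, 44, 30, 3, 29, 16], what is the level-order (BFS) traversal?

Tree insertion order: [13, 7, 10, 15, 37, 44, 30, 3, 29, 16]
Tree (level-order array): [13, 7, 15, 3, 10, None, 37, None, None, None, None, 30, 44, 29, None, None, None, 16]
BFS from the root, enqueuing left then right child of each popped node:
  queue [13] -> pop 13, enqueue [7, 15], visited so far: [13]
  queue [7, 15] -> pop 7, enqueue [3, 10], visited so far: [13, 7]
  queue [15, 3, 10] -> pop 15, enqueue [37], visited so far: [13, 7, 15]
  queue [3, 10, 37] -> pop 3, enqueue [none], visited so far: [13, 7, 15, 3]
  queue [10, 37] -> pop 10, enqueue [none], visited so far: [13, 7, 15, 3, 10]
  queue [37] -> pop 37, enqueue [30, 44], visited so far: [13, 7, 15, 3, 10, 37]
  queue [30, 44] -> pop 30, enqueue [29], visited so far: [13, 7, 15, 3, 10, 37, 30]
  queue [44, 29] -> pop 44, enqueue [none], visited so far: [13, 7, 15, 3, 10, 37, 30, 44]
  queue [29] -> pop 29, enqueue [16], visited so far: [13, 7, 15, 3, 10, 37, 30, 44, 29]
  queue [16] -> pop 16, enqueue [none], visited so far: [13, 7, 15, 3, 10, 37, 30, 44, 29, 16]
Result: [13, 7, 15, 3, 10, 37, 30, 44, 29, 16]


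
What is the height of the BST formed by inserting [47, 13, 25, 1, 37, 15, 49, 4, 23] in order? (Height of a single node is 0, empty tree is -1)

Insertion order: [47, 13, 25, 1, 37, 15, 49, 4, 23]
Tree (level-order array): [47, 13, 49, 1, 25, None, None, None, 4, 15, 37, None, None, None, 23]
Compute height bottom-up (empty subtree = -1):
  height(4) = 1 + max(-1, -1) = 0
  height(1) = 1 + max(-1, 0) = 1
  height(23) = 1 + max(-1, -1) = 0
  height(15) = 1 + max(-1, 0) = 1
  height(37) = 1 + max(-1, -1) = 0
  height(25) = 1 + max(1, 0) = 2
  height(13) = 1 + max(1, 2) = 3
  height(49) = 1 + max(-1, -1) = 0
  height(47) = 1 + max(3, 0) = 4
Height = 4


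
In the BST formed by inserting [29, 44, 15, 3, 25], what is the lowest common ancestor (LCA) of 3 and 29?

Tree insertion order: [29, 44, 15, 3, 25]
Tree (level-order array): [29, 15, 44, 3, 25]
In a BST, the LCA of p=3, q=29 is the first node v on the
root-to-leaf path with p <= v <= q (go left if both < v, right if both > v).
Walk from root:
  at 29: 3 <= 29 <= 29, this is the LCA
LCA = 29


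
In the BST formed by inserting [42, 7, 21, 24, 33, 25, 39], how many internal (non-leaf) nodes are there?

Tree built from: [42, 7, 21, 24, 33, 25, 39]
Tree (level-order array): [42, 7, None, None, 21, None, 24, None, 33, 25, 39]
Rule: An internal node has at least one child.
Per-node child counts:
  node 42: 1 child(ren)
  node 7: 1 child(ren)
  node 21: 1 child(ren)
  node 24: 1 child(ren)
  node 33: 2 child(ren)
  node 25: 0 child(ren)
  node 39: 0 child(ren)
Matching nodes: [42, 7, 21, 24, 33]
Count of internal (non-leaf) nodes: 5


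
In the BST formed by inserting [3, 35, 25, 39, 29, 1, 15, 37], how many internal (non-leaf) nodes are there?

Tree built from: [3, 35, 25, 39, 29, 1, 15, 37]
Tree (level-order array): [3, 1, 35, None, None, 25, 39, 15, 29, 37]
Rule: An internal node has at least one child.
Per-node child counts:
  node 3: 2 child(ren)
  node 1: 0 child(ren)
  node 35: 2 child(ren)
  node 25: 2 child(ren)
  node 15: 0 child(ren)
  node 29: 0 child(ren)
  node 39: 1 child(ren)
  node 37: 0 child(ren)
Matching nodes: [3, 35, 25, 39]
Count of internal (non-leaf) nodes: 4


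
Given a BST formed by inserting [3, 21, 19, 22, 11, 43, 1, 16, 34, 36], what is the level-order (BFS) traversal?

Tree insertion order: [3, 21, 19, 22, 11, 43, 1, 16, 34, 36]
Tree (level-order array): [3, 1, 21, None, None, 19, 22, 11, None, None, 43, None, 16, 34, None, None, None, None, 36]
BFS from the root, enqueuing left then right child of each popped node:
  queue [3] -> pop 3, enqueue [1, 21], visited so far: [3]
  queue [1, 21] -> pop 1, enqueue [none], visited so far: [3, 1]
  queue [21] -> pop 21, enqueue [19, 22], visited so far: [3, 1, 21]
  queue [19, 22] -> pop 19, enqueue [11], visited so far: [3, 1, 21, 19]
  queue [22, 11] -> pop 22, enqueue [43], visited so far: [3, 1, 21, 19, 22]
  queue [11, 43] -> pop 11, enqueue [16], visited so far: [3, 1, 21, 19, 22, 11]
  queue [43, 16] -> pop 43, enqueue [34], visited so far: [3, 1, 21, 19, 22, 11, 43]
  queue [16, 34] -> pop 16, enqueue [none], visited so far: [3, 1, 21, 19, 22, 11, 43, 16]
  queue [34] -> pop 34, enqueue [36], visited so far: [3, 1, 21, 19, 22, 11, 43, 16, 34]
  queue [36] -> pop 36, enqueue [none], visited so far: [3, 1, 21, 19, 22, 11, 43, 16, 34, 36]
Result: [3, 1, 21, 19, 22, 11, 43, 16, 34, 36]


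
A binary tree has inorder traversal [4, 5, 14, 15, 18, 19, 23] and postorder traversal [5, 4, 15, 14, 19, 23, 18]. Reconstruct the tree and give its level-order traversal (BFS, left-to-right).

Inorder:   [4, 5, 14, 15, 18, 19, 23]
Postorder: [5, 4, 15, 14, 19, 23, 18]
Algorithm: postorder visits root last, so walk postorder right-to-left;
each value is the root of the current inorder slice — split it at that
value, recurse on the right subtree first, then the left.
Recursive splits:
  root=18; inorder splits into left=[4, 5, 14, 15], right=[19, 23]
  root=23; inorder splits into left=[19], right=[]
  root=19; inorder splits into left=[], right=[]
  root=14; inorder splits into left=[4, 5], right=[15]
  root=15; inorder splits into left=[], right=[]
  root=4; inorder splits into left=[], right=[5]
  root=5; inorder splits into left=[], right=[]
Reconstructed level-order: [18, 14, 23, 4, 15, 19, 5]


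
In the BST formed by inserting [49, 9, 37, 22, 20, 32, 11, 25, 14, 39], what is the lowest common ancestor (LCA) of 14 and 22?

Tree insertion order: [49, 9, 37, 22, 20, 32, 11, 25, 14, 39]
Tree (level-order array): [49, 9, None, None, 37, 22, 39, 20, 32, None, None, 11, None, 25, None, None, 14]
In a BST, the LCA of p=14, q=22 is the first node v on the
root-to-leaf path with p <= v <= q (go left if both < v, right if both > v).
Walk from root:
  at 49: both 14 and 22 < 49, go left
  at 9: both 14 and 22 > 9, go right
  at 37: both 14 and 22 < 37, go left
  at 22: 14 <= 22 <= 22, this is the LCA
LCA = 22


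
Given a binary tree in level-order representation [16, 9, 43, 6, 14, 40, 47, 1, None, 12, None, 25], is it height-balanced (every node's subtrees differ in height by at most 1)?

Tree (level-order array): [16, 9, 43, 6, 14, 40, 47, 1, None, 12, None, 25]
Definition: a tree is height-balanced if, at every node, |h(left) - h(right)| <= 1 (empty subtree has height -1).
Bottom-up per-node check:
  node 1: h_left=-1, h_right=-1, diff=0 [OK], height=0
  node 6: h_left=0, h_right=-1, diff=1 [OK], height=1
  node 12: h_left=-1, h_right=-1, diff=0 [OK], height=0
  node 14: h_left=0, h_right=-1, diff=1 [OK], height=1
  node 9: h_left=1, h_right=1, diff=0 [OK], height=2
  node 25: h_left=-1, h_right=-1, diff=0 [OK], height=0
  node 40: h_left=0, h_right=-1, diff=1 [OK], height=1
  node 47: h_left=-1, h_right=-1, diff=0 [OK], height=0
  node 43: h_left=1, h_right=0, diff=1 [OK], height=2
  node 16: h_left=2, h_right=2, diff=0 [OK], height=3
All nodes satisfy the balance condition.
Result: Balanced


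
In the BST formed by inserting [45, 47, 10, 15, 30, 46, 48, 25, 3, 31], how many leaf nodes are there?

Tree built from: [45, 47, 10, 15, 30, 46, 48, 25, 3, 31]
Tree (level-order array): [45, 10, 47, 3, 15, 46, 48, None, None, None, 30, None, None, None, None, 25, 31]
Rule: A leaf has 0 children.
Per-node child counts:
  node 45: 2 child(ren)
  node 10: 2 child(ren)
  node 3: 0 child(ren)
  node 15: 1 child(ren)
  node 30: 2 child(ren)
  node 25: 0 child(ren)
  node 31: 0 child(ren)
  node 47: 2 child(ren)
  node 46: 0 child(ren)
  node 48: 0 child(ren)
Matching nodes: [3, 25, 31, 46, 48]
Count of leaf nodes: 5


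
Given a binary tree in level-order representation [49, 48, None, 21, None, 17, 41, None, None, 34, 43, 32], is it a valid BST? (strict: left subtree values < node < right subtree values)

Level-order array: [49, 48, None, 21, None, 17, 41, None, None, 34, 43, 32]
Validate using subtree bounds (lo, hi): at each node, require lo < value < hi,
then recurse left with hi=value and right with lo=value.
Preorder trace (stopping at first violation):
  at node 49 with bounds (-inf, +inf): OK
  at node 48 with bounds (-inf, 49): OK
  at node 21 with bounds (-inf, 48): OK
  at node 17 with bounds (-inf, 21): OK
  at node 41 with bounds (21, 48): OK
  at node 34 with bounds (21, 41): OK
  at node 32 with bounds (21, 34): OK
  at node 43 with bounds (41, 48): OK
No violation found at any node.
Result: Valid BST


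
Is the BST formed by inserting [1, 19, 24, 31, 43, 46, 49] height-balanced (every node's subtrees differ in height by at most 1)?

Tree (level-order array): [1, None, 19, None, 24, None, 31, None, 43, None, 46, None, 49]
Definition: a tree is height-balanced if, at every node, |h(left) - h(right)| <= 1 (empty subtree has height -1).
Bottom-up per-node check:
  node 49: h_left=-1, h_right=-1, diff=0 [OK], height=0
  node 46: h_left=-1, h_right=0, diff=1 [OK], height=1
  node 43: h_left=-1, h_right=1, diff=2 [FAIL (|-1-1|=2 > 1)], height=2
  node 31: h_left=-1, h_right=2, diff=3 [FAIL (|-1-2|=3 > 1)], height=3
  node 24: h_left=-1, h_right=3, diff=4 [FAIL (|-1-3|=4 > 1)], height=4
  node 19: h_left=-1, h_right=4, diff=5 [FAIL (|-1-4|=5 > 1)], height=5
  node 1: h_left=-1, h_right=5, diff=6 [FAIL (|-1-5|=6 > 1)], height=6
Node 43 violates the condition: |-1 - 1| = 2 > 1.
Result: Not balanced


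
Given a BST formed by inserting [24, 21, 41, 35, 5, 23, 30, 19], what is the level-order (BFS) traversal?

Tree insertion order: [24, 21, 41, 35, 5, 23, 30, 19]
Tree (level-order array): [24, 21, 41, 5, 23, 35, None, None, 19, None, None, 30]
BFS from the root, enqueuing left then right child of each popped node:
  queue [24] -> pop 24, enqueue [21, 41], visited so far: [24]
  queue [21, 41] -> pop 21, enqueue [5, 23], visited so far: [24, 21]
  queue [41, 5, 23] -> pop 41, enqueue [35], visited so far: [24, 21, 41]
  queue [5, 23, 35] -> pop 5, enqueue [19], visited so far: [24, 21, 41, 5]
  queue [23, 35, 19] -> pop 23, enqueue [none], visited so far: [24, 21, 41, 5, 23]
  queue [35, 19] -> pop 35, enqueue [30], visited so far: [24, 21, 41, 5, 23, 35]
  queue [19, 30] -> pop 19, enqueue [none], visited so far: [24, 21, 41, 5, 23, 35, 19]
  queue [30] -> pop 30, enqueue [none], visited so far: [24, 21, 41, 5, 23, 35, 19, 30]
Result: [24, 21, 41, 5, 23, 35, 19, 30]


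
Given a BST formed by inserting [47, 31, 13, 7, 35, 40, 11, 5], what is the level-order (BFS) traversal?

Tree insertion order: [47, 31, 13, 7, 35, 40, 11, 5]
Tree (level-order array): [47, 31, None, 13, 35, 7, None, None, 40, 5, 11]
BFS from the root, enqueuing left then right child of each popped node:
  queue [47] -> pop 47, enqueue [31], visited so far: [47]
  queue [31] -> pop 31, enqueue [13, 35], visited so far: [47, 31]
  queue [13, 35] -> pop 13, enqueue [7], visited so far: [47, 31, 13]
  queue [35, 7] -> pop 35, enqueue [40], visited so far: [47, 31, 13, 35]
  queue [7, 40] -> pop 7, enqueue [5, 11], visited so far: [47, 31, 13, 35, 7]
  queue [40, 5, 11] -> pop 40, enqueue [none], visited so far: [47, 31, 13, 35, 7, 40]
  queue [5, 11] -> pop 5, enqueue [none], visited so far: [47, 31, 13, 35, 7, 40, 5]
  queue [11] -> pop 11, enqueue [none], visited so far: [47, 31, 13, 35, 7, 40, 5, 11]
Result: [47, 31, 13, 35, 7, 40, 5, 11]


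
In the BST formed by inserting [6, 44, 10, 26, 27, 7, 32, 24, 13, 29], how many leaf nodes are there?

Tree built from: [6, 44, 10, 26, 27, 7, 32, 24, 13, 29]
Tree (level-order array): [6, None, 44, 10, None, 7, 26, None, None, 24, 27, 13, None, None, 32, None, None, 29]
Rule: A leaf has 0 children.
Per-node child counts:
  node 6: 1 child(ren)
  node 44: 1 child(ren)
  node 10: 2 child(ren)
  node 7: 0 child(ren)
  node 26: 2 child(ren)
  node 24: 1 child(ren)
  node 13: 0 child(ren)
  node 27: 1 child(ren)
  node 32: 1 child(ren)
  node 29: 0 child(ren)
Matching nodes: [7, 13, 29]
Count of leaf nodes: 3


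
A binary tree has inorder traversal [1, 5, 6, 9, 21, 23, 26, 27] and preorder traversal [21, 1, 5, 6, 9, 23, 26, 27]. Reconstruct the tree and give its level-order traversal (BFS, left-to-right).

Inorder:  [1, 5, 6, 9, 21, 23, 26, 27]
Preorder: [21, 1, 5, 6, 9, 23, 26, 27]
Algorithm: preorder visits root first, so consume preorder in order;
for each root, split the current inorder slice at that value into
left-subtree inorder and right-subtree inorder, then recurse.
Recursive splits:
  root=21; inorder splits into left=[1, 5, 6, 9], right=[23, 26, 27]
  root=1; inorder splits into left=[], right=[5, 6, 9]
  root=5; inorder splits into left=[], right=[6, 9]
  root=6; inorder splits into left=[], right=[9]
  root=9; inorder splits into left=[], right=[]
  root=23; inorder splits into left=[], right=[26, 27]
  root=26; inorder splits into left=[], right=[27]
  root=27; inorder splits into left=[], right=[]
Reconstructed level-order: [21, 1, 23, 5, 26, 6, 27, 9]


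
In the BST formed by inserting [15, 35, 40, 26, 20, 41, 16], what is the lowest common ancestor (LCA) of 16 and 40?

Tree insertion order: [15, 35, 40, 26, 20, 41, 16]
Tree (level-order array): [15, None, 35, 26, 40, 20, None, None, 41, 16]
In a BST, the LCA of p=16, q=40 is the first node v on the
root-to-leaf path with p <= v <= q (go left if both < v, right if both > v).
Walk from root:
  at 15: both 16 and 40 > 15, go right
  at 35: 16 <= 35 <= 40, this is the LCA
LCA = 35


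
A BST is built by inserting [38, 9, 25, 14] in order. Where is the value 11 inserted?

Starting tree (level order): [38, 9, None, None, 25, 14]
Insertion path: 38 -> 9 -> 25 -> 14
Result: insert 11 as left child of 14
Final tree (level order): [38, 9, None, None, 25, 14, None, 11]


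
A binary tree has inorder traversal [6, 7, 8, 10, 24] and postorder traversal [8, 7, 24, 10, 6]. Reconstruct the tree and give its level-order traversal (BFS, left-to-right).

Inorder:   [6, 7, 8, 10, 24]
Postorder: [8, 7, 24, 10, 6]
Algorithm: postorder visits root last, so walk postorder right-to-left;
each value is the root of the current inorder slice — split it at that
value, recurse on the right subtree first, then the left.
Recursive splits:
  root=6; inorder splits into left=[], right=[7, 8, 10, 24]
  root=10; inorder splits into left=[7, 8], right=[24]
  root=24; inorder splits into left=[], right=[]
  root=7; inorder splits into left=[], right=[8]
  root=8; inorder splits into left=[], right=[]
Reconstructed level-order: [6, 10, 7, 24, 8]


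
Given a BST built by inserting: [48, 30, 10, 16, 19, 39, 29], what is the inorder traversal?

Tree insertion order: [48, 30, 10, 16, 19, 39, 29]
Tree (level-order array): [48, 30, None, 10, 39, None, 16, None, None, None, 19, None, 29]
Inorder traversal: [10, 16, 19, 29, 30, 39, 48]


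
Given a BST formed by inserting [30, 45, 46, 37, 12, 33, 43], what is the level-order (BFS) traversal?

Tree insertion order: [30, 45, 46, 37, 12, 33, 43]
Tree (level-order array): [30, 12, 45, None, None, 37, 46, 33, 43]
BFS from the root, enqueuing left then right child of each popped node:
  queue [30] -> pop 30, enqueue [12, 45], visited so far: [30]
  queue [12, 45] -> pop 12, enqueue [none], visited so far: [30, 12]
  queue [45] -> pop 45, enqueue [37, 46], visited so far: [30, 12, 45]
  queue [37, 46] -> pop 37, enqueue [33, 43], visited so far: [30, 12, 45, 37]
  queue [46, 33, 43] -> pop 46, enqueue [none], visited so far: [30, 12, 45, 37, 46]
  queue [33, 43] -> pop 33, enqueue [none], visited so far: [30, 12, 45, 37, 46, 33]
  queue [43] -> pop 43, enqueue [none], visited so far: [30, 12, 45, 37, 46, 33, 43]
Result: [30, 12, 45, 37, 46, 33, 43]


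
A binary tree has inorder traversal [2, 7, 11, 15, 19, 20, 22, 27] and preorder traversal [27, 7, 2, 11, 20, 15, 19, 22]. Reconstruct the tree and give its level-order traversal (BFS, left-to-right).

Inorder:  [2, 7, 11, 15, 19, 20, 22, 27]
Preorder: [27, 7, 2, 11, 20, 15, 19, 22]
Algorithm: preorder visits root first, so consume preorder in order;
for each root, split the current inorder slice at that value into
left-subtree inorder and right-subtree inorder, then recurse.
Recursive splits:
  root=27; inorder splits into left=[2, 7, 11, 15, 19, 20, 22], right=[]
  root=7; inorder splits into left=[2], right=[11, 15, 19, 20, 22]
  root=2; inorder splits into left=[], right=[]
  root=11; inorder splits into left=[], right=[15, 19, 20, 22]
  root=20; inorder splits into left=[15, 19], right=[22]
  root=15; inorder splits into left=[], right=[19]
  root=19; inorder splits into left=[], right=[]
  root=22; inorder splits into left=[], right=[]
Reconstructed level-order: [27, 7, 2, 11, 20, 15, 22, 19]


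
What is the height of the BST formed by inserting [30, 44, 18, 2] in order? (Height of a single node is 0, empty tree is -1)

Insertion order: [30, 44, 18, 2]
Tree (level-order array): [30, 18, 44, 2]
Compute height bottom-up (empty subtree = -1):
  height(2) = 1 + max(-1, -1) = 0
  height(18) = 1 + max(0, -1) = 1
  height(44) = 1 + max(-1, -1) = 0
  height(30) = 1 + max(1, 0) = 2
Height = 2


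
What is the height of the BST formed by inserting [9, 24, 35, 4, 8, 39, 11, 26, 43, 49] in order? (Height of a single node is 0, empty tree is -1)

Insertion order: [9, 24, 35, 4, 8, 39, 11, 26, 43, 49]
Tree (level-order array): [9, 4, 24, None, 8, 11, 35, None, None, None, None, 26, 39, None, None, None, 43, None, 49]
Compute height bottom-up (empty subtree = -1):
  height(8) = 1 + max(-1, -1) = 0
  height(4) = 1 + max(-1, 0) = 1
  height(11) = 1 + max(-1, -1) = 0
  height(26) = 1 + max(-1, -1) = 0
  height(49) = 1 + max(-1, -1) = 0
  height(43) = 1 + max(-1, 0) = 1
  height(39) = 1 + max(-1, 1) = 2
  height(35) = 1 + max(0, 2) = 3
  height(24) = 1 + max(0, 3) = 4
  height(9) = 1 + max(1, 4) = 5
Height = 5


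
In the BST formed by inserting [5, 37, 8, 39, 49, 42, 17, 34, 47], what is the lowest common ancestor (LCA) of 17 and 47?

Tree insertion order: [5, 37, 8, 39, 49, 42, 17, 34, 47]
Tree (level-order array): [5, None, 37, 8, 39, None, 17, None, 49, None, 34, 42, None, None, None, None, 47]
In a BST, the LCA of p=17, q=47 is the first node v on the
root-to-leaf path with p <= v <= q (go left if both < v, right if both > v).
Walk from root:
  at 5: both 17 and 47 > 5, go right
  at 37: 17 <= 37 <= 47, this is the LCA
LCA = 37


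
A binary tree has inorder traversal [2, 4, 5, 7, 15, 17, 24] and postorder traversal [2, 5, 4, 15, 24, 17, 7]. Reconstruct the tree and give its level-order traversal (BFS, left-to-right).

Inorder:   [2, 4, 5, 7, 15, 17, 24]
Postorder: [2, 5, 4, 15, 24, 17, 7]
Algorithm: postorder visits root last, so walk postorder right-to-left;
each value is the root of the current inorder slice — split it at that
value, recurse on the right subtree first, then the left.
Recursive splits:
  root=7; inorder splits into left=[2, 4, 5], right=[15, 17, 24]
  root=17; inorder splits into left=[15], right=[24]
  root=24; inorder splits into left=[], right=[]
  root=15; inorder splits into left=[], right=[]
  root=4; inorder splits into left=[2], right=[5]
  root=5; inorder splits into left=[], right=[]
  root=2; inorder splits into left=[], right=[]
Reconstructed level-order: [7, 4, 17, 2, 5, 15, 24]


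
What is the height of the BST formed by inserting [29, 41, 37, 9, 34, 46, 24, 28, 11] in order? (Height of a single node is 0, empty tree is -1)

Insertion order: [29, 41, 37, 9, 34, 46, 24, 28, 11]
Tree (level-order array): [29, 9, 41, None, 24, 37, 46, 11, 28, 34]
Compute height bottom-up (empty subtree = -1):
  height(11) = 1 + max(-1, -1) = 0
  height(28) = 1 + max(-1, -1) = 0
  height(24) = 1 + max(0, 0) = 1
  height(9) = 1 + max(-1, 1) = 2
  height(34) = 1 + max(-1, -1) = 0
  height(37) = 1 + max(0, -1) = 1
  height(46) = 1 + max(-1, -1) = 0
  height(41) = 1 + max(1, 0) = 2
  height(29) = 1 + max(2, 2) = 3
Height = 3


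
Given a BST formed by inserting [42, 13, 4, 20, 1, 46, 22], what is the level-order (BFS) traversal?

Tree insertion order: [42, 13, 4, 20, 1, 46, 22]
Tree (level-order array): [42, 13, 46, 4, 20, None, None, 1, None, None, 22]
BFS from the root, enqueuing left then right child of each popped node:
  queue [42] -> pop 42, enqueue [13, 46], visited so far: [42]
  queue [13, 46] -> pop 13, enqueue [4, 20], visited so far: [42, 13]
  queue [46, 4, 20] -> pop 46, enqueue [none], visited so far: [42, 13, 46]
  queue [4, 20] -> pop 4, enqueue [1], visited so far: [42, 13, 46, 4]
  queue [20, 1] -> pop 20, enqueue [22], visited so far: [42, 13, 46, 4, 20]
  queue [1, 22] -> pop 1, enqueue [none], visited so far: [42, 13, 46, 4, 20, 1]
  queue [22] -> pop 22, enqueue [none], visited so far: [42, 13, 46, 4, 20, 1, 22]
Result: [42, 13, 46, 4, 20, 1, 22]


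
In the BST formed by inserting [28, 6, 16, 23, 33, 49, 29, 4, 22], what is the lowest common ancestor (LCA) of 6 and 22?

Tree insertion order: [28, 6, 16, 23, 33, 49, 29, 4, 22]
Tree (level-order array): [28, 6, 33, 4, 16, 29, 49, None, None, None, 23, None, None, None, None, 22]
In a BST, the LCA of p=6, q=22 is the first node v on the
root-to-leaf path with p <= v <= q (go left if both < v, right if both > v).
Walk from root:
  at 28: both 6 and 22 < 28, go left
  at 6: 6 <= 6 <= 22, this is the LCA
LCA = 6


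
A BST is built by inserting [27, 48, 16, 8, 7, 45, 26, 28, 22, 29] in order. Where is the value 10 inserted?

Starting tree (level order): [27, 16, 48, 8, 26, 45, None, 7, None, 22, None, 28, None, None, None, None, None, None, 29]
Insertion path: 27 -> 16 -> 8
Result: insert 10 as right child of 8
Final tree (level order): [27, 16, 48, 8, 26, 45, None, 7, 10, 22, None, 28, None, None, None, None, None, None, None, None, 29]


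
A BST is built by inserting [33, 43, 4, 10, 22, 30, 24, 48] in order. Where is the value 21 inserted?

Starting tree (level order): [33, 4, 43, None, 10, None, 48, None, 22, None, None, None, 30, 24]
Insertion path: 33 -> 4 -> 10 -> 22
Result: insert 21 as left child of 22
Final tree (level order): [33, 4, 43, None, 10, None, 48, None, 22, None, None, 21, 30, None, None, 24]


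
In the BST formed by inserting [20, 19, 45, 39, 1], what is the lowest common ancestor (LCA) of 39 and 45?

Tree insertion order: [20, 19, 45, 39, 1]
Tree (level-order array): [20, 19, 45, 1, None, 39]
In a BST, the LCA of p=39, q=45 is the first node v on the
root-to-leaf path with p <= v <= q (go left if both < v, right if both > v).
Walk from root:
  at 20: both 39 and 45 > 20, go right
  at 45: 39 <= 45 <= 45, this is the LCA
LCA = 45


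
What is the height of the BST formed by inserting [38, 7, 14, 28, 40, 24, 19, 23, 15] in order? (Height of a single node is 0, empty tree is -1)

Insertion order: [38, 7, 14, 28, 40, 24, 19, 23, 15]
Tree (level-order array): [38, 7, 40, None, 14, None, None, None, 28, 24, None, 19, None, 15, 23]
Compute height bottom-up (empty subtree = -1):
  height(15) = 1 + max(-1, -1) = 0
  height(23) = 1 + max(-1, -1) = 0
  height(19) = 1 + max(0, 0) = 1
  height(24) = 1 + max(1, -1) = 2
  height(28) = 1 + max(2, -1) = 3
  height(14) = 1 + max(-1, 3) = 4
  height(7) = 1 + max(-1, 4) = 5
  height(40) = 1 + max(-1, -1) = 0
  height(38) = 1 + max(5, 0) = 6
Height = 6


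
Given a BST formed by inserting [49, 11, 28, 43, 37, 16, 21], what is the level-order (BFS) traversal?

Tree insertion order: [49, 11, 28, 43, 37, 16, 21]
Tree (level-order array): [49, 11, None, None, 28, 16, 43, None, 21, 37]
BFS from the root, enqueuing left then right child of each popped node:
  queue [49] -> pop 49, enqueue [11], visited so far: [49]
  queue [11] -> pop 11, enqueue [28], visited so far: [49, 11]
  queue [28] -> pop 28, enqueue [16, 43], visited so far: [49, 11, 28]
  queue [16, 43] -> pop 16, enqueue [21], visited so far: [49, 11, 28, 16]
  queue [43, 21] -> pop 43, enqueue [37], visited so far: [49, 11, 28, 16, 43]
  queue [21, 37] -> pop 21, enqueue [none], visited so far: [49, 11, 28, 16, 43, 21]
  queue [37] -> pop 37, enqueue [none], visited so far: [49, 11, 28, 16, 43, 21, 37]
Result: [49, 11, 28, 16, 43, 21, 37]


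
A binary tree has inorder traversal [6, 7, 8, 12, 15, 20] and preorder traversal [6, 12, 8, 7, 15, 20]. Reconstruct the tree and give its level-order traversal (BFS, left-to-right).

Inorder:  [6, 7, 8, 12, 15, 20]
Preorder: [6, 12, 8, 7, 15, 20]
Algorithm: preorder visits root first, so consume preorder in order;
for each root, split the current inorder slice at that value into
left-subtree inorder and right-subtree inorder, then recurse.
Recursive splits:
  root=6; inorder splits into left=[], right=[7, 8, 12, 15, 20]
  root=12; inorder splits into left=[7, 8], right=[15, 20]
  root=8; inorder splits into left=[7], right=[]
  root=7; inorder splits into left=[], right=[]
  root=15; inorder splits into left=[], right=[20]
  root=20; inorder splits into left=[], right=[]
Reconstructed level-order: [6, 12, 8, 15, 7, 20]


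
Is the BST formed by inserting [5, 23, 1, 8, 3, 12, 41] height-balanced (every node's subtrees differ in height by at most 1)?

Tree (level-order array): [5, 1, 23, None, 3, 8, 41, None, None, None, 12]
Definition: a tree is height-balanced if, at every node, |h(left) - h(right)| <= 1 (empty subtree has height -1).
Bottom-up per-node check:
  node 3: h_left=-1, h_right=-1, diff=0 [OK], height=0
  node 1: h_left=-1, h_right=0, diff=1 [OK], height=1
  node 12: h_left=-1, h_right=-1, diff=0 [OK], height=0
  node 8: h_left=-1, h_right=0, diff=1 [OK], height=1
  node 41: h_left=-1, h_right=-1, diff=0 [OK], height=0
  node 23: h_left=1, h_right=0, diff=1 [OK], height=2
  node 5: h_left=1, h_right=2, diff=1 [OK], height=3
All nodes satisfy the balance condition.
Result: Balanced


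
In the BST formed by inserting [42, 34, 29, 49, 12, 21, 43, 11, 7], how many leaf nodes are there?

Tree built from: [42, 34, 29, 49, 12, 21, 43, 11, 7]
Tree (level-order array): [42, 34, 49, 29, None, 43, None, 12, None, None, None, 11, 21, 7]
Rule: A leaf has 0 children.
Per-node child counts:
  node 42: 2 child(ren)
  node 34: 1 child(ren)
  node 29: 1 child(ren)
  node 12: 2 child(ren)
  node 11: 1 child(ren)
  node 7: 0 child(ren)
  node 21: 0 child(ren)
  node 49: 1 child(ren)
  node 43: 0 child(ren)
Matching nodes: [7, 21, 43]
Count of leaf nodes: 3


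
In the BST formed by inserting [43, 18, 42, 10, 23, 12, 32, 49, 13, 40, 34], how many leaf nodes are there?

Tree built from: [43, 18, 42, 10, 23, 12, 32, 49, 13, 40, 34]
Tree (level-order array): [43, 18, 49, 10, 42, None, None, None, 12, 23, None, None, 13, None, 32, None, None, None, 40, 34]
Rule: A leaf has 0 children.
Per-node child counts:
  node 43: 2 child(ren)
  node 18: 2 child(ren)
  node 10: 1 child(ren)
  node 12: 1 child(ren)
  node 13: 0 child(ren)
  node 42: 1 child(ren)
  node 23: 1 child(ren)
  node 32: 1 child(ren)
  node 40: 1 child(ren)
  node 34: 0 child(ren)
  node 49: 0 child(ren)
Matching nodes: [13, 34, 49]
Count of leaf nodes: 3


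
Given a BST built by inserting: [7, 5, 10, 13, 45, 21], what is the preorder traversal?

Tree insertion order: [7, 5, 10, 13, 45, 21]
Tree (level-order array): [7, 5, 10, None, None, None, 13, None, 45, 21]
Preorder traversal: [7, 5, 10, 13, 45, 21]


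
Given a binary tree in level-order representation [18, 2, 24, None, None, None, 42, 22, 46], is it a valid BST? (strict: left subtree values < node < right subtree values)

Level-order array: [18, 2, 24, None, None, None, 42, 22, 46]
Validate using subtree bounds (lo, hi): at each node, require lo < value < hi,
then recurse left with hi=value and right with lo=value.
Preorder trace (stopping at first violation):
  at node 18 with bounds (-inf, +inf): OK
  at node 2 with bounds (-inf, 18): OK
  at node 24 with bounds (18, +inf): OK
  at node 42 with bounds (24, +inf): OK
  at node 22 with bounds (24, 42): VIOLATION
Node 22 violates its bound: not (24 < 22 < 42).
Result: Not a valid BST


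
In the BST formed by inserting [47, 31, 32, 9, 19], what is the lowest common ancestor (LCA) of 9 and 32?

Tree insertion order: [47, 31, 32, 9, 19]
Tree (level-order array): [47, 31, None, 9, 32, None, 19]
In a BST, the LCA of p=9, q=32 is the first node v on the
root-to-leaf path with p <= v <= q (go left if both < v, right if both > v).
Walk from root:
  at 47: both 9 and 32 < 47, go left
  at 31: 9 <= 31 <= 32, this is the LCA
LCA = 31


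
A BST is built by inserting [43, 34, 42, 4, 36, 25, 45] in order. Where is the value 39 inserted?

Starting tree (level order): [43, 34, 45, 4, 42, None, None, None, 25, 36]
Insertion path: 43 -> 34 -> 42 -> 36
Result: insert 39 as right child of 36
Final tree (level order): [43, 34, 45, 4, 42, None, None, None, 25, 36, None, None, None, None, 39]


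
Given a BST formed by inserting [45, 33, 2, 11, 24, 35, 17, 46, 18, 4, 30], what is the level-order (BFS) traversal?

Tree insertion order: [45, 33, 2, 11, 24, 35, 17, 46, 18, 4, 30]
Tree (level-order array): [45, 33, 46, 2, 35, None, None, None, 11, None, None, 4, 24, None, None, 17, 30, None, 18]
BFS from the root, enqueuing left then right child of each popped node:
  queue [45] -> pop 45, enqueue [33, 46], visited so far: [45]
  queue [33, 46] -> pop 33, enqueue [2, 35], visited so far: [45, 33]
  queue [46, 2, 35] -> pop 46, enqueue [none], visited so far: [45, 33, 46]
  queue [2, 35] -> pop 2, enqueue [11], visited so far: [45, 33, 46, 2]
  queue [35, 11] -> pop 35, enqueue [none], visited so far: [45, 33, 46, 2, 35]
  queue [11] -> pop 11, enqueue [4, 24], visited so far: [45, 33, 46, 2, 35, 11]
  queue [4, 24] -> pop 4, enqueue [none], visited so far: [45, 33, 46, 2, 35, 11, 4]
  queue [24] -> pop 24, enqueue [17, 30], visited so far: [45, 33, 46, 2, 35, 11, 4, 24]
  queue [17, 30] -> pop 17, enqueue [18], visited so far: [45, 33, 46, 2, 35, 11, 4, 24, 17]
  queue [30, 18] -> pop 30, enqueue [none], visited so far: [45, 33, 46, 2, 35, 11, 4, 24, 17, 30]
  queue [18] -> pop 18, enqueue [none], visited so far: [45, 33, 46, 2, 35, 11, 4, 24, 17, 30, 18]
Result: [45, 33, 46, 2, 35, 11, 4, 24, 17, 30, 18]


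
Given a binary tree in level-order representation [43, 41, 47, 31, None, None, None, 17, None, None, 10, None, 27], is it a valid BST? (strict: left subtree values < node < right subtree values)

Level-order array: [43, 41, 47, 31, None, None, None, 17, None, None, 10, None, 27]
Validate using subtree bounds (lo, hi): at each node, require lo < value < hi,
then recurse left with hi=value and right with lo=value.
Preorder trace (stopping at first violation):
  at node 43 with bounds (-inf, +inf): OK
  at node 41 with bounds (-inf, 43): OK
  at node 31 with bounds (-inf, 41): OK
  at node 17 with bounds (-inf, 31): OK
  at node 10 with bounds (17, 31): VIOLATION
Node 10 violates its bound: not (17 < 10 < 31).
Result: Not a valid BST


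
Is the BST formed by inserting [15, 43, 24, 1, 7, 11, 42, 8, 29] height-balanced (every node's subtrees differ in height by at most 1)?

Tree (level-order array): [15, 1, 43, None, 7, 24, None, None, 11, None, 42, 8, None, 29]
Definition: a tree is height-balanced if, at every node, |h(left) - h(right)| <= 1 (empty subtree has height -1).
Bottom-up per-node check:
  node 8: h_left=-1, h_right=-1, diff=0 [OK], height=0
  node 11: h_left=0, h_right=-1, diff=1 [OK], height=1
  node 7: h_left=-1, h_right=1, diff=2 [FAIL (|-1-1|=2 > 1)], height=2
  node 1: h_left=-1, h_right=2, diff=3 [FAIL (|-1-2|=3 > 1)], height=3
  node 29: h_left=-1, h_right=-1, diff=0 [OK], height=0
  node 42: h_left=0, h_right=-1, diff=1 [OK], height=1
  node 24: h_left=-1, h_right=1, diff=2 [FAIL (|-1-1|=2 > 1)], height=2
  node 43: h_left=2, h_right=-1, diff=3 [FAIL (|2--1|=3 > 1)], height=3
  node 15: h_left=3, h_right=3, diff=0 [OK], height=4
Node 7 violates the condition: |-1 - 1| = 2 > 1.
Result: Not balanced


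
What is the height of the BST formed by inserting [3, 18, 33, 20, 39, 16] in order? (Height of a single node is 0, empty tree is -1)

Insertion order: [3, 18, 33, 20, 39, 16]
Tree (level-order array): [3, None, 18, 16, 33, None, None, 20, 39]
Compute height bottom-up (empty subtree = -1):
  height(16) = 1 + max(-1, -1) = 0
  height(20) = 1 + max(-1, -1) = 0
  height(39) = 1 + max(-1, -1) = 0
  height(33) = 1 + max(0, 0) = 1
  height(18) = 1 + max(0, 1) = 2
  height(3) = 1 + max(-1, 2) = 3
Height = 3


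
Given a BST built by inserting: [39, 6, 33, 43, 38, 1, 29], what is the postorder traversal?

Tree insertion order: [39, 6, 33, 43, 38, 1, 29]
Tree (level-order array): [39, 6, 43, 1, 33, None, None, None, None, 29, 38]
Postorder traversal: [1, 29, 38, 33, 6, 43, 39]


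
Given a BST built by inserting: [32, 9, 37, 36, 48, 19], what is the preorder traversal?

Tree insertion order: [32, 9, 37, 36, 48, 19]
Tree (level-order array): [32, 9, 37, None, 19, 36, 48]
Preorder traversal: [32, 9, 19, 37, 36, 48]


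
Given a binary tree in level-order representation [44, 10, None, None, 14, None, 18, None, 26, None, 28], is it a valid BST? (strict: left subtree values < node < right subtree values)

Level-order array: [44, 10, None, None, 14, None, 18, None, 26, None, 28]
Validate using subtree bounds (lo, hi): at each node, require lo < value < hi,
then recurse left with hi=value and right with lo=value.
Preorder trace (stopping at first violation):
  at node 44 with bounds (-inf, +inf): OK
  at node 10 with bounds (-inf, 44): OK
  at node 14 with bounds (10, 44): OK
  at node 18 with bounds (14, 44): OK
  at node 26 with bounds (18, 44): OK
  at node 28 with bounds (26, 44): OK
No violation found at any node.
Result: Valid BST


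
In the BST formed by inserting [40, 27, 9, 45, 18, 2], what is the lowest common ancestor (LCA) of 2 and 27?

Tree insertion order: [40, 27, 9, 45, 18, 2]
Tree (level-order array): [40, 27, 45, 9, None, None, None, 2, 18]
In a BST, the LCA of p=2, q=27 is the first node v on the
root-to-leaf path with p <= v <= q (go left if both < v, right if both > v).
Walk from root:
  at 40: both 2 and 27 < 40, go left
  at 27: 2 <= 27 <= 27, this is the LCA
LCA = 27


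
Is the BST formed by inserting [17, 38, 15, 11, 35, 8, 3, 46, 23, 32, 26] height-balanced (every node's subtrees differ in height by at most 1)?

Tree (level-order array): [17, 15, 38, 11, None, 35, 46, 8, None, 23, None, None, None, 3, None, None, 32, None, None, 26]
Definition: a tree is height-balanced if, at every node, |h(left) - h(right)| <= 1 (empty subtree has height -1).
Bottom-up per-node check:
  node 3: h_left=-1, h_right=-1, diff=0 [OK], height=0
  node 8: h_left=0, h_right=-1, diff=1 [OK], height=1
  node 11: h_left=1, h_right=-1, diff=2 [FAIL (|1--1|=2 > 1)], height=2
  node 15: h_left=2, h_right=-1, diff=3 [FAIL (|2--1|=3 > 1)], height=3
  node 26: h_left=-1, h_right=-1, diff=0 [OK], height=0
  node 32: h_left=0, h_right=-1, diff=1 [OK], height=1
  node 23: h_left=-1, h_right=1, diff=2 [FAIL (|-1-1|=2 > 1)], height=2
  node 35: h_left=2, h_right=-1, diff=3 [FAIL (|2--1|=3 > 1)], height=3
  node 46: h_left=-1, h_right=-1, diff=0 [OK], height=0
  node 38: h_left=3, h_right=0, diff=3 [FAIL (|3-0|=3 > 1)], height=4
  node 17: h_left=3, h_right=4, diff=1 [OK], height=5
Node 11 violates the condition: |1 - -1| = 2 > 1.
Result: Not balanced


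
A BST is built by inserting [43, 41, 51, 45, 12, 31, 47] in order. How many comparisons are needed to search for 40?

Search path for 40: 43 -> 41 -> 12 -> 31
Found: False
Comparisons: 4


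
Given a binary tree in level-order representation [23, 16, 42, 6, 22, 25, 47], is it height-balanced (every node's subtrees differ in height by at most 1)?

Tree (level-order array): [23, 16, 42, 6, 22, 25, 47]
Definition: a tree is height-balanced if, at every node, |h(left) - h(right)| <= 1 (empty subtree has height -1).
Bottom-up per-node check:
  node 6: h_left=-1, h_right=-1, diff=0 [OK], height=0
  node 22: h_left=-1, h_right=-1, diff=0 [OK], height=0
  node 16: h_left=0, h_right=0, diff=0 [OK], height=1
  node 25: h_left=-1, h_right=-1, diff=0 [OK], height=0
  node 47: h_left=-1, h_right=-1, diff=0 [OK], height=0
  node 42: h_left=0, h_right=0, diff=0 [OK], height=1
  node 23: h_left=1, h_right=1, diff=0 [OK], height=2
All nodes satisfy the balance condition.
Result: Balanced


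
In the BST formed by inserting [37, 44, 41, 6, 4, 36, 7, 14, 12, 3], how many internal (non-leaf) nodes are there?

Tree built from: [37, 44, 41, 6, 4, 36, 7, 14, 12, 3]
Tree (level-order array): [37, 6, 44, 4, 36, 41, None, 3, None, 7, None, None, None, None, None, None, 14, 12]
Rule: An internal node has at least one child.
Per-node child counts:
  node 37: 2 child(ren)
  node 6: 2 child(ren)
  node 4: 1 child(ren)
  node 3: 0 child(ren)
  node 36: 1 child(ren)
  node 7: 1 child(ren)
  node 14: 1 child(ren)
  node 12: 0 child(ren)
  node 44: 1 child(ren)
  node 41: 0 child(ren)
Matching nodes: [37, 6, 4, 36, 7, 14, 44]
Count of internal (non-leaf) nodes: 7


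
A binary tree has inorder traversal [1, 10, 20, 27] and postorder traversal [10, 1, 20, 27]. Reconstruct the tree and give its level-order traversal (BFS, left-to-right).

Inorder:   [1, 10, 20, 27]
Postorder: [10, 1, 20, 27]
Algorithm: postorder visits root last, so walk postorder right-to-left;
each value is the root of the current inorder slice — split it at that
value, recurse on the right subtree first, then the left.
Recursive splits:
  root=27; inorder splits into left=[1, 10, 20], right=[]
  root=20; inorder splits into left=[1, 10], right=[]
  root=1; inorder splits into left=[], right=[10]
  root=10; inorder splits into left=[], right=[]
Reconstructed level-order: [27, 20, 1, 10]


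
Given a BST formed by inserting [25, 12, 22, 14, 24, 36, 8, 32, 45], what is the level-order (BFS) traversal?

Tree insertion order: [25, 12, 22, 14, 24, 36, 8, 32, 45]
Tree (level-order array): [25, 12, 36, 8, 22, 32, 45, None, None, 14, 24]
BFS from the root, enqueuing left then right child of each popped node:
  queue [25] -> pop 25, enqueue [12, 36], visited so far: [25]
  queue [12, 36] -> pop 12, enqueue [8, 22], visited so far: [25, 12]
  queue [36, 8, 22] -> pop 36, enqueue [32, 45], visited so far: [25, 12, 36]
  queue [8, 22, 32, 45] -> pop 8, enqueue [none], visited so far: [25, 12, 36, 8]
  queue [22, 32, 45] -> pop 22, enqueue [14, 24], visited so far: [25, 12, 36, 8, 22]
  queue [32, 45, 14, 24] -> pop 32, enqueue [none], visited so far: [25, 12, 36, 8, 22, 32]
  queue [45, 14, 24] -> pop 45, enqueue [none], visited so far: [25, 12, 36, 8, 22, 32, 45]
  queue [14, 24] -> pop 14, enqueue [none], visited so far: [25, 12, 36, 8, 22, 32, 45, 14]
  queue [24] -> pop 24, enqueue [none], visited so far: [25, 12, 36, 8, 22, 32, 45, 14, 24]
Result: [25, 12, 36, 8, 22, 32, 45, 14, 24]
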